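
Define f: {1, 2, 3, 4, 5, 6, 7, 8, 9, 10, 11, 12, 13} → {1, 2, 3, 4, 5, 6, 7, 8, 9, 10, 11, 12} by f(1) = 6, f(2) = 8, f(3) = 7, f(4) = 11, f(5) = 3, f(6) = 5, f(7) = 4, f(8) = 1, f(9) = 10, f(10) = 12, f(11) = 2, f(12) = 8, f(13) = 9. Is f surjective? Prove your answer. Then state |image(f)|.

Every element of the codomain has a preimage: 1 = f(8), 2 = f(11), 3 = f(5), 4 = f(7), 5 = f(6), 6 = f(1), 7 = f(3), 8 = f(2), 9 = f(13), 10 = f(9), 11 = f(4), 12 = f(10).
Therefore f is surjective.
The image of f is {1, 2, 3, 4, 5, 6, 7, 8, 9, 10, 11, 12}, which has 12 elements.

12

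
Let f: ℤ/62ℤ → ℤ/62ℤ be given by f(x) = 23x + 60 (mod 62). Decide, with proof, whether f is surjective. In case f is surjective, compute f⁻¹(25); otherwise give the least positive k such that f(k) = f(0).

47

Since gcd(23, 62) = 1, 23 is invertible modulo 62. Euclid's algorithm: 62 = 2·23 + 16, 23 = 1·16 + 7, 16 = 2·7 + 2, 7 = 3·2 + 1; back-substituting gives 1 = 27·23 − 10·62, so 23⁻¹ ≡ 27 (mod 62).
Then y ↦ 27(y − 60) is a two-sided inverse to f, so every y ∈ ℤ/62ℤ has a preimage.
Hence f is surjective.
Since f is surjective, we find f⁻¹(25): we need 23x ≡ 25 − 60 ≡ 27 (mod 62). Using 23⁻¹ = 27: x ≡ 27·27 = 729 = 11·62 + 47, so x = 47.
Check: f(47) = 23·47 + 60 = 1141 = 18·62 + 25 ≡ 25 (mod 62).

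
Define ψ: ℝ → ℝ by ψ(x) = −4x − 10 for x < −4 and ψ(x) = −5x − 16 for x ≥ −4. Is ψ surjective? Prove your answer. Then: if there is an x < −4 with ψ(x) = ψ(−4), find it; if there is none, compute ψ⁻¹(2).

-18/5

Both pieces are strictly decreasing (slopes −4 and −5), so each is injective on its own interval.
The left piece maps (−∞, −4) onto (6, ∞); the right piece maps [−4, ∞) onto (−∞, 4].
The union (6, ∞) ∪ (−∞, 4] omits the interval between 6 and 4; in particular 6 has no preimage. So ψ is not surjective.
Because the two images are disjoint, no x < −4 has ψ(x) = ψ(−4), so we compute ψ⁻¹(2): 2 lies in (−∞, 4], so solve −5x − 16 = 2: x = (2 + 16)/(−5) = −18/5.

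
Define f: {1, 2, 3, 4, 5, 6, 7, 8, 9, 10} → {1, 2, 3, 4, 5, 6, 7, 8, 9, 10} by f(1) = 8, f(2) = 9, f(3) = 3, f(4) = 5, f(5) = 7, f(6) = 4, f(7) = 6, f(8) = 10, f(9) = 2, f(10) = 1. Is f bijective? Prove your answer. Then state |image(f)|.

The values 8, 9, 3, 5, 7, 4, 6, 10, 2, 1 are a permutation of {1, 2, 3, 4, 5, 6, 7, 8, 9, 10}: each element appears exactly once.
So f is injective and surjective, hence bijective.
The image of f is {1, 2, 3, 4, 5, 6, 7, 8, 9, 10}, which has 10 elements.

10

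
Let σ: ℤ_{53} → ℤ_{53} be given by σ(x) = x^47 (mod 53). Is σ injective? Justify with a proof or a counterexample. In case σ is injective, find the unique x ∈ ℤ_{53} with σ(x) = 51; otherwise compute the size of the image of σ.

Since 53 is prime, the nonzero elements of ℤ_{53} form a cyclic group of order 52.
As gcd(47, 52) = 1, raising to the 47th power is a bijection on this group: if a^47 ≡ b^47 then (ab^{−1})^47 = 1, and the only element of order dividing gcd(47, 52) = 1 is 1, so a = b.
With σ(0) = 0 this makes σ injective on all of ℤ_{53}, hence bijective (finite equal-size domain and codomain). In particular σ is injective.
Since σ is injective, we find the preimage of 51. The inverse of x ↦ x^47 on (ℤ_{53})^× is x ↦ x^31, because 47·31 = 1457 = 28·52 + 1 ≡ 1 (mod 52) and x^{52} = 1 for x ≠ 0 (Fermat). So σ⁻¹(51) = 51^31 mod 53.
Repeated squaring mod 53: 51^1 ≡ 51, 51^2 ≡ 51² = 2601 ≡ 4, 51^4 ≡ 4² = 16, 51^8 ≡ 16² = 256 ≡ 44, 51^16 ≡ 44² = 1936 ≡ 28. Since 31 = 16 + 8 + 4 + 2 + 1, 51^31 ≡ 28·44·16·4·51: 28·44 = 1232 ≡ 13, then 13·16 = 208 ≡ 49, then 49·4 = 196 ≡ 37, then 37·51 = 1887 ≡ 32. So 51^31 ≡ 32 (mod 53).
Hence σ⁻¹(51) = 32.

32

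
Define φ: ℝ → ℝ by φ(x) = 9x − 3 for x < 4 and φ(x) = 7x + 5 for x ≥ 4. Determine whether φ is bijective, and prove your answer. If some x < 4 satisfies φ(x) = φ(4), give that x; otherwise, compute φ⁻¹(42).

Both pieces are strictly increasing (slopes 9 and 7), so each is injective on its own interval.
The left piece maps (−∞, 4) onto (−∞, 33); the right piece maps [4, ∞) onto [33, ∞).
Since 33 = 33, the images partition ℝ: φ is injective and surjective, hence bijective.
Because the two images are disjoint, no x < 4 has φ(x) = φ(4), so we compute φ⁻¹(42): 42 lies in [33, ∞), so solve 7x + 5 = 42: x = (42 − 5)/7 = 37/7.

37/7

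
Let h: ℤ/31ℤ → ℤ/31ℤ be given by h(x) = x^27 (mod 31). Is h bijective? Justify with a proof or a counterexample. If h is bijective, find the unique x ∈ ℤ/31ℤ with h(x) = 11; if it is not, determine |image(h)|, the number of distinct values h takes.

h(1) = 1^27 = 1.
h(5): Repeated squaring mod 31: 5^1 ≡ 5, 5^2 ≡ 5² = 25, 5^4 ≡ 25² = 625 ≡ 5, 5^8 ≡ 5² = 25, 5^16 ≡ 25² = 625 ≡ 5. Since 27 = 16 + 8 + 2 + 1, 5^27 ≡ 5·25·25·5: 5·25 = 125 ≡ 1, then 1·25 = 25, then 25·5 = 125 ≡ 1. So 5^27 ≡ 1 (mod 31).
So h(1) = h(5) = 1 while 1 ≠ 5, thus h is not injective, hence not bijective.
Since h is not bijective, we determine |image(h)|. Computing x^27 mod 31 for each x (by repeated squaring, reducing mod 31 at every step), the values h(0), h(1), …, h(30) are: 0, 1, 4, 23, 16, 1, 30, 16, 2, 2, 4, 15, 27, 23, 2, 23, 8, 29, 8, 4, 16, 27, 29, 29, 15, 1, 30, 15, 8, 27, 30.
The distinct values are {0, 1, 2, 4, 8, 15, 16, 23, 27, 29, 30}; there are 11 of them.

11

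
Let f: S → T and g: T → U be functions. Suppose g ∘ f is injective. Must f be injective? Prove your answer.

injective

Suppose f(a) = f(b). Applying g: (g ∘ f)(a) = (g ∘ f)(b). Since g ∘ f is injective, a = b. Therefore f is injective.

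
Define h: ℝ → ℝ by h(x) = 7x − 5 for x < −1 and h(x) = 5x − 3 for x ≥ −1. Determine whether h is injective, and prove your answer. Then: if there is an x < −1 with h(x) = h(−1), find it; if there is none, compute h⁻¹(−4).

-1/5

Both pieces are strictly increasing (slopes 7 and 5), so each is injective on its own interval.
The left piece maps (−∞, −1) onto (−∞, −12); the right piece maps [−1, ∞) onto [−8, ∞).
These images are disjoint, so no value is attained by both pieces. Hence h is injective.
Because the two images are disjoint, no x < −1 has h(x) = h(−1), so we compute h⁻¹(−4): −4 lies in [−8, ∞), so solve 5x − 3 = −4: x = (−4 + 3)/5 = −1/5.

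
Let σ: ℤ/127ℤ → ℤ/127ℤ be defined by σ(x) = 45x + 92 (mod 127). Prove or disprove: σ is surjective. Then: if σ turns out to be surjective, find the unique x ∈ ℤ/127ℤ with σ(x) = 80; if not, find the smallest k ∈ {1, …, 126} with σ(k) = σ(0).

Since gcd(45, 127) = 1, 45 is invertible modulo 127. Euclid's algorithm: 127 = 2·45 + 37, 45 = 1·37 + 8, 37 = 4·8 + 5, 8 = 1·5 + 3, 5 = 1·3 + 2, 3 = 1·2 + 1; back-substituting gives 1 = 48·45 − 17·127, so 45⁻¹ ≡ 48 (mod 127).
Then y ↦ 48(y − 92) is a two-sided inverse to σ, so every y ∈ ℤ/127ℤ has a preimage.
Hence σ is surjective.
Since σ is surjective, we compute σ⁻¹(80): solve 45x + 92 ≡ 80 (mod 127), i.e. 45x ≡ 115 (mod 127).
Multiplying by 45⁻¹ = 48 gives x ≡ 48·115 = 5520 = 43·127 + 59 ≡ 59 (mod 127).
Check: σ(59) = 45·59 + 92 = 2747 = 21·127 + 80 ≡ 80 (mod 127).

59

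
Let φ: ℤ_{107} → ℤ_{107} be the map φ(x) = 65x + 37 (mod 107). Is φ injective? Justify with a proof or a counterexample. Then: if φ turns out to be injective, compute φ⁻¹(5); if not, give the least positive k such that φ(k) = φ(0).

Recall: φ is injective when φ(s) = φ(t) forces s = t.
If φ(s) = φ(t), then 65s ≡ 65t (mod 107). Because gcd(65, 107) = 1, we may cancel 65 to get s ≡ t (mod 107).
So φ is injective.
We now compute 65⁻¹ mod 107 explicitly. Euclid's algorithm: 107 = 1·65 + 42, 65 = 1·42 + 23, 42 = 1·23 + 19, 23 = 1·19 + 4, 19 = 4·4 + 3, 4 = 1·3 + 1; back-substituting gives 1 = 28·65 − 17·107, so 65⁻¹ ≡ 28 (mod 107).
Since φ is injective, we find φ⁻¹(5): we need 65x ≡ 5 − 37 ≡ 75 (mod 107). Using 65⁻¹ = 28: x ≡ 28·75 = 2100 = 19·107 + 67, so x = 67.
Check: φ(67) = 65·67 + 37 = 4392 = 41·107 + 5 ≡ 5 (mod 107).

67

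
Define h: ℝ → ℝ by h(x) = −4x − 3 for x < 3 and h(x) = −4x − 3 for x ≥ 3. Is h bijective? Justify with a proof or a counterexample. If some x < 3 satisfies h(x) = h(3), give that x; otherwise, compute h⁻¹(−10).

7/4

Both pieces are strictly decreasing (slopes −4 and −4), so each is injective on its own interval.
The left piece maps (−∞, 3) onto (−15, ∞); the right piece maps [3, ∞) onto (−∞, −15].
Since −15 = −15, the images partition ℝ: h is injective and surjective, hence bijective.
Because the two images are disjoint, no x < 3 has h(x) = h(3), so we compute h⁻¹(−10): −10 lies in (−15, ∞), so solve −4x − 3 = −10: x = (−10 + 3)/(−4) = 7/4.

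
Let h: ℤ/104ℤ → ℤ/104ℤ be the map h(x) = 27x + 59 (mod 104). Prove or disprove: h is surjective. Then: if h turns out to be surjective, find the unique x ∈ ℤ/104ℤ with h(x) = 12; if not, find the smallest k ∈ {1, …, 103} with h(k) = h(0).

Since gcd(27, 104) = 1, 27 is invertible modulo 104. Euclid's algorithm: 104 = 3·27 + 23, 27 = 1·23 + 4, 23 = 5·4 + 3, 4 = 1·3 + 1; back-substituting gives 1 = 27·27 − 7·104, so 27⁻¹ ≡ 27 (mod 104).
For any y ∈ ℤ/104ℤ, x = 27(y − 59) mod 104 satisfies h(x) = 27·27(y − 59) + 59 ≡ y (since 27·27 ≡ 1 mod 104). So every y has a preimage.
Thus h is surjective.
Since h is surjective, we compute h⁻¹(12): solve 27x + 59 ≡ 12 (mod 104), i.e. 27x ≡ 57 (mod 104).
Multiplying by 27⁻¹ = 27 gives x ≡ 27·57 = 1539 = 14·104 + 83 ≡ 83 (mod 104).
Check: h(83) = 27·83 + 59 = 2300 = 22·104 + 12 ≡ 12 (mod 104).

83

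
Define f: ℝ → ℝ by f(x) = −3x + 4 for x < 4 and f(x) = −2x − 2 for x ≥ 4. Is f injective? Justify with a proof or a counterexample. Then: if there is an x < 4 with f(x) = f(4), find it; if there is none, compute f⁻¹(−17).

Both pieces are strictly decreasing (slopes −3 and −2), so each is injective on its own interval.
The left piece maps (−∞, 4) onto (−8, ∞); the right piece maps [4, ∞) onto (−∞, −10].
These images are disjoint, so no value is attained by both pieces. So f is injective.
Because the two images are disjoint, no x < 4 has f(x) = f(4), so we compute f⁻¹(−17): −17 lies in (−∞, −10], so solve −2x − 2 = −17: x = (−17 + 2)/(−2) = 15/2.

15/2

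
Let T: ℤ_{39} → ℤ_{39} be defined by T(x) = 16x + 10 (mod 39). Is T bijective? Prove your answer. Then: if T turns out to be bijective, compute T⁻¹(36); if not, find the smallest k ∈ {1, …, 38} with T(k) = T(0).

Suppose T(a) = T(b) in ℤ_{39}. Then 16a + 10 ≡ 16b + 10 (mod 39), hence 16(a − b) ≡ 0 (mod 39).
Since gcd(16, 39) = 1, 16 is invertible modulo 39, thus a − b ≡ 0 (mod 39), i.e. a = b.
We now compute 16⁻¹ mod 39 explicitly. Euclid's algorithm: 39 = 2·16 + 7, 16 = 2·7 + 2, 7 = 3·2 + 1; back-substituting gives 1 = 22·16 − 9·39, so 16⁻¹ ≡ 22 (mod 39).
Then y ↦ 22(y − 10) is a two-sided inverse to T, so every y ∈ ℤ_{39} has a preimage.
So T is bijective.
Since T is bijective, we find T⁻¹(36): we need 16x ≡ 36 − 10 ≡ 26 (mod 39). Using 16⁻¹ = 22: x ≡ 22·26 = 572 = 14·39 + 26, so x = 26.
Check: T(26) = 16·26 + 10 = 426 = 10·39 + 36 ≡ 36 (mod 39).

26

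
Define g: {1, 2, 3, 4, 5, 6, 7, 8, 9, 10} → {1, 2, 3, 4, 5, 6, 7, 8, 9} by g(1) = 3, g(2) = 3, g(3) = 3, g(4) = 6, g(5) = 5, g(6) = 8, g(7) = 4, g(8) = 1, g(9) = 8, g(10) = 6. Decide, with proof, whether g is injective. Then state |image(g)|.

g(1) = 3 = g(2) with 1 ≠ 2, so g is not injective.
The image of g is {1, 3, 4, 5, 6, 8}, which has 6 elements.

6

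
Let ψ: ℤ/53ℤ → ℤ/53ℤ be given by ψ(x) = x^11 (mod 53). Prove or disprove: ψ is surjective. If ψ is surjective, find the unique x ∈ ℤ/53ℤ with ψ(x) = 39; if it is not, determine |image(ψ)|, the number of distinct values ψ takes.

Since 53 is prime, the nonzero elements of ℤ/53ℤ form a cyclic group of order 52.
As gcd(11, 52) = 1, raising to the 11th power is a bijection on this group: if u^11 ≡ v^11 then (uv^{−1})^11 = 1, and the only element of order dividing gcd(11, 52) = 1 is 1, so u = v.
With ψ(0) = 0 this makes ψ injective on all of ℤ/53ℤ, hence bijective (finite equal-size domain and codomain). In particular ψ is surjective.
Since ψ is surjective, we find the preimage of 39. The inverse of x ↦ x^11 on (ℤ/53ℤ)^× is x ↦ x^19, because 11·19 = 209 = 4·52 + 1 ≡ 1 (mod 52) and x^{52} = 1 for x ≠ 0 (Fermat). So ψ⁻¹(39) = 39^19 mod 53.
Repeated squaring mod 53: 39^1 ≡ 39, 39^2 ≡ 39² = 1521 ≡ 37, 39^4 ≡ 37² = 1369 ≡ 44, 39^8 ≡ 44² = 1936 ≡ 28, 39^16 ≡ 28² = 784 ≡ 42. Since 19 = 16 + 2 + 1, 39^19 ≡ 42·37·39: 42·37 = 1554 ≡ 17, then 17·39 = 663 ≡ 27. So 39^19 ≡ 27 (mod 53).
Hence ψ⁻¹(39) = 27.

27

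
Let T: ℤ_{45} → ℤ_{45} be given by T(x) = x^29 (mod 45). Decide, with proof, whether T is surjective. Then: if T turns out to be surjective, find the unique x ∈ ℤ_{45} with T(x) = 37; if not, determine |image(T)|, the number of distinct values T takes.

T(0) = 0^29 = 0.
T(15): Repeated squaring mod 45: 15^1 ≡ 15, 15^2 ≡ 15² = 225 ≡ 0, 15^4 ≡ 0² = 0, 15^8 ≡ 0² = 0, 15^16 ≡ 0² = 0. Since 29 = 16 + 8 + 4 + 1, 15^29 ≡ 0·0·0·15: 0·0 = 0, then 0·0 = 0, then 0·15 = 0. So 15^29 ≡ 0 (mod 45).
So T(0) = T(15) = 0 while 0 ≠ 15, hence T is not injective.
A non-injective map from the 45-element set ℤ_{45} to itself takes at most 44 distinct values, so it cannot be surjective. Thus T is not surjective.
Since T is not surjective, we determine |image(T)|. Computing x^29 mod 45 for each x (by repeated squaring, reducing mod 45 at every step), the values T(0), T(1), …, T(44) are: 0, 1, 32, 18, 34, 20, 36, 22, 8, 9, 10, 41, 27, 43, 29, 0, 31, 17, 18, 19, 5, 36, 7, 38, 9, 40, 26, 27, 28, 14, 0, 16, 2, 18, 4, 35, 36, 37, 23, 9, 25, 11, 27, 13, 44.
The distinct values are {0, 1, 2, 4, 5, 7, 8, 9, 10, 11, 13, 14, 16, 17, 18, 19, 20, 22, 23, 25, 26, 27, 28, 29, 31, 32, 34, 35, 36, 37, 38, 40, 41, 43, 44}; there are 35 of them.

35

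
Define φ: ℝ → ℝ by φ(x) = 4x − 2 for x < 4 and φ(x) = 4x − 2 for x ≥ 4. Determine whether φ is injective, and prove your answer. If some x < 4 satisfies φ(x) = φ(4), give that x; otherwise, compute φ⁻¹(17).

Both pieces are strictly increasing (slopes 4 and 4), so each is injective on its own interval.
The left piece maps (−∞, 4) onto (−∞, 14); the right piece maps [4, ∞) onto [14, ∞).
These images are disjoint, so no value is attained by both pieces. Therefore φ is injective.
Because the two images are disjoint, no x < 4 has φ(x) = φ(4), so we compute φ⁻¹(17): 17 lies in [14, ∞), so solve 4x − 2 = 17: x = (17 + 2)/4 = 19/4.

19/4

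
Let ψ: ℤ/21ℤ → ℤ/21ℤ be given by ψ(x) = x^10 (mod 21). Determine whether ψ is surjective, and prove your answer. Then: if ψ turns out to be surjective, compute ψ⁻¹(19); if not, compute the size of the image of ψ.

8

ψ(2): Repeated squaring mod 21: 2^1 ≡ 2, 2^2 ≡ 2² = 4, 2^4 ≡ 4² = 16, 2^8 ≡ 16² = 256 ≡ 4. Since 10 = 8 + 2, 2^10 ≡ 4·4: 4·4 = 16. So 2^10 ≡ 16 (mod 21).
ψ(5): Repeated squaring mod 21: 5^1 ≡ 5, 5^2 ≡ 5² = 25 ≡ 4, 5^4 ≡ 4² = 16, 5^8 ≡ 16² = 256 ≡ 4. Since 10 = 8 + 2, 5^10 ≡ 4·4: 4·4 = 16. So 5^10 ≡ 16 (mod 21).
So ψ(2) = ψ(5) = 16 while 2 ≠ 5, so ψ is not injective.
A non-injective map from the 21-element set ℤ/21ℤ to itself takes at most 20 distinct values, so it cannot be surjective. Hence ψ is not surjective.
Since ψ is not surjective, we determine |image(ψ)|. Computing x^10 mod 21 for each x (by repeated squaring, reducing mod 21 at every step), the values ψ(0), ψ(1), …, ψ(20) are: 0, 1, 16, 18, 4, 16, 15, 7, 1, 9, 4, 4, 9, 1, 7, 15, 16, 4, 18, 16, 1.
The distinct values are {0, 1, 4, 7, 9, 15, 16, 18}; there are 8 of them.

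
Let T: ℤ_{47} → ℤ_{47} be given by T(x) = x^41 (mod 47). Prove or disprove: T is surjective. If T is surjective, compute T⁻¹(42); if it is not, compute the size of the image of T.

7

Since 47 is prime, the nonzero elements of ℤ_{47} form a cyclic group of order 46.
As gcd(41, 46) = 1, raising to the 41st power is a bijection on this group: if x_1^41 ≡ x_2^41 then (x_1x_2^{−1})^41 = 1, and the only element of order dividing gcd(41, 46) = 1 is 1, so x_1 = x_2.
With T(0) = 0 this makes T injective on all of ℤ_{47}, hence bijective (finite equal-size domain and codomain). In particular T is surjective.
Since T is surjective, we find the preimage of 42. The inverse of x ↦ x^41 on (ℤ_{47})^× is x ↦ x^9, because 41·9 = 369 = 8·46 + 1 ≡ 1 (mod 46) and x^{46} = 1 for x ≠ 0 (Fermat). So T⁻¹(42) = 42^9 mod 47.
Repeated squaring mod 47: 42^1 ≡ 42, 42^2 ≡ 42² = 1764 ≡ 25, 42^4 ≡ 25² = 625 ≡ 14, 42^8 ≡ 14² = 196 ≡ 8. Since 9 = 8 + 1, 42^9 ≡ 8·42: 8·42 = 336 ≡ 7. So 42^9 ≡ 7 (mod 47).
Hence T⁻¹(42) = 7.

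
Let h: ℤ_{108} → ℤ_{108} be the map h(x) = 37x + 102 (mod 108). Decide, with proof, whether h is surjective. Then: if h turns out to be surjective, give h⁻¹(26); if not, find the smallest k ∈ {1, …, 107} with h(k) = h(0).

Recall that h is surjective if every y in the codomain equals h(x) for some x in the domain.
Since gcd(37, 108) = 1, 37 is invertible modulo 108. Euclid's algorithm: 108 = 2·37 + 34, 37 = 1·34 + 3, 34 = 11·3 + 1; back-substituting gives 1 = 73·37 − 25·108, so 37⁻¹ ≡ 73 (mod 108).
Then y ↦ 73(y − 102) is a two-sided inverse to h, so every y ∈ ℤ_{108} has a preimage.
Thus h is surjective.
Since h is surjective, we compute h⁻¹(26): solve 37x + 102 ≡ 26 (mod 108), i.e. 37x ≡ 32 (mod 108).
Multiplying by 37⁻¹ = 73 gives x ≡ 73·32 = 2336 = 21·108 + 68 ≡ 68 (mod 108).
Check: h(68) = 37·68 + 102 = 2618 = 24·108 + 26 ≡ 26 (mod 108).

68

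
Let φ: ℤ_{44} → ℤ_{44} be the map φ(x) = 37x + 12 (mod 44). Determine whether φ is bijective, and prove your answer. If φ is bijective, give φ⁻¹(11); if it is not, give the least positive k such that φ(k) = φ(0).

Suppose φ(x_1) = φ(x_2) in ℤ_{44}. Then 37x_1 + 12 ≡ 37x_2 + 12 (mod 44), hence 37(x_1 − x_2) ≡ 0 (mod 44).
Since gcd(37, 44) = 1, 37 is invertible modulo 44, hence x_1 − x_2 ≡ 0 (mod 44), i.e. x_1 = x_2.
We now compute 37⁻¹ mod 44 explicitly. Euclid's algorithm: 44 = 1·37 + 7, 37 = 5·7 + 2, 7 = 3·2 + 1; back-substituting gives 1 = 25·37 − 21·44, so 37⁻¹ ≡ 25 (mod 44).
For any y ∈ ℤ_{44}, x = 25(y − 12) mod 44 satisfies φ(x) = 37·25(y − 12) + 12 ≡ y (since 37·25 ≡ 1 mod 44). So every y has a preimage.
So φ is bijective.
Since φ is bijective, we compute φ⁻¹(11): solve 37x + 12 ≡ 11 (mod 44), i.e. 37x ≡ 43 (mod 44).
Multiplying by 37⁻¹ = 25 gives x ≡ 25·43 = 1075 = 24·44 + 19 ≡ 19 (mod 44).
Check: φ(19) = 37·19 + 12 = 715 = 16·44 + 11 ≡ 11 (mod 44).

19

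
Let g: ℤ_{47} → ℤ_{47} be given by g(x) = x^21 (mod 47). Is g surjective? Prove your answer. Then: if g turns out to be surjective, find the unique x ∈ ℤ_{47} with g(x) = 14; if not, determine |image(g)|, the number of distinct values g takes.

32

Since 47 is prime, the nonzero elements of ℤ_{47} form a cyclic group of order 46.
As gcd(21, 46) = 1, raising to the 21st power is a bijection on this group: if x_1^21 ≡ x_2^21 then (x_1x_2^{−1})^21 = 1, and the only element of order dividing gcd(21, 46) = 1 is 1, so x_1 = x_2.
With g(0) = 0 this makes g injective on all of ℤ_{47}, hence bijective (finite equal-size domain and codomain). In particular g is surjective.
Since g is surjective, we find the preimage of 14. The inverse of x ↦ x^21 on (ℤ_{47})^× is x ↦ x^11, because 21·11 = 231 = 5·46 + 1 ≡ 1 (mod 46) and x^{46} = 1 for x ≠ 0 (Fermat). So g⁻¹(14) = 14^11 mod 47.
Repeated squaring mod 47: 14^1 ≡ 14, 14^2 ≡ 14² = 196 ≡ 8, 14^4 ≡ 8² = 64 ≡ 17, 14^8 ≡ 17² = 289 ≡ 7. Since 11 = 8 + 2 + 1, 14^11 ≡ 7·8·14: 7·8 = 56 ≡ 9, then 9·14 = 126 ≡ 32. So 14^11 ≡ 32 (mod 47).
Hence g⁻¹(14) = 32.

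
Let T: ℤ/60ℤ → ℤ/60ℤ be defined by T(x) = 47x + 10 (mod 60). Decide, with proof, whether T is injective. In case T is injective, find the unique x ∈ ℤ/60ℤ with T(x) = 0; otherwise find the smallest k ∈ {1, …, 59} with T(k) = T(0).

Suppose T(x_1) = T(x_2) in ℤ/60ℤ. Then 47x_1 + 10 ≡ 47x_2 + 10 (mod 60), so 47(x_1 − x_2) ≡ 0 (mod 60).
Since gcd(47, 60) = 1, 47 is invertible modulo 60, hence x_1 − x_2 ≡ 0 (mod 60), i.e. x_1 = x_2.
Hence T is injective.
We now compute 47⁻¹ mod 60 explicitly. Euclid's algorithm: 60 = 1·47 + 13, 47 = 3·13 + 8, 13 = 1·8 + 5, 8 = 1·5 + 3, 5 = 1·3 + 2, 3 = 1·2 + 1; back-substituting gives 1 = 23·47 − 18·60, so 47⁻¹ ≡ 23 (mod 60).
Since T is injective, we compute T⁻¹(0): solve 47x + 10 ≡ 0 (mod 60), i.e. 47x ≡ 50 (mod 60).
Multiplying by 47⁻¹ = 23 gives x ≡ 23·50 = 1150 = 19·60 + 10 ≡ 10 (mod 60).
Check: T(10) = 47·10 + 10 = 480 = 8·60 + 0 ≡ 0 (mod 60).

10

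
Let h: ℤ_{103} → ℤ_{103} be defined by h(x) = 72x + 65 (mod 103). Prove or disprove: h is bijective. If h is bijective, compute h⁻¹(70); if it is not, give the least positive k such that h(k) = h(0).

53

Recall that h is injective when h(a) = h(b) forces a = b.
If h(a) = h(b), then 72a ≡ 72b (mod 103). Because gcd(72, 103) = 1, we may cancel 72 to get a ≡ b (mod 103).
We now compute 72⁻¹ mod 103 explicitly. Euclid's algorithm: 103 = 1·72 + 31, 72 = 2·31 + 10, 31 = 3·10 + 1; back-substituting gives 1 = 93·72 − 65·103, so 72⁻¹ ≡ 93 (mod 103).
Then y ↦ 93(y − 65) is a two-sided inverse to h, so every y ∈ ℤ_{103} has a preimage.
Thus h is bijective.
Since h is bijective, we find h⁻¹(70): we need 72x ≡ 70 − 65 ≡ 5 (mod 103). Using 72⁻¹ = 93: x ≡ 93·5 = 465 = 4·103 + 53, so x = 53.
Check: h(53) = 72·53 + 65 = 3881 = 37·103 + 70 ≡ 70 (mod 103).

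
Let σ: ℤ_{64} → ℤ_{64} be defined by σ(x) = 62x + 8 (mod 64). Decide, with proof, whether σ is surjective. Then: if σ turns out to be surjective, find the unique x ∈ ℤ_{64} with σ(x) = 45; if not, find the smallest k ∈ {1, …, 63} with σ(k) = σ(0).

32

Recall: σ is surjective if every y in the codomain equals σ(x) for some x in the domain.
Since gcd(62, 64) = 2, we have 62x ≡ 0 (mod 2) for all x, so σ(x) ≡ 0 (mod 2).
But 1 ≢ 0 (mod 2), so 1 ∈ ℤ_{64} has no preimage. Thus σ is not surjective.
Since σ is not surjective, we find the least positive k with σ(k) = σ(0): this means 62k ≡ 0 (mod 64), i.e. 64 ∣ 62k. Since gcd(62, 64) = 2, dividing through by 2 this holds exactly when 32 ∣ 31k, and as gcd(31, 32) = 1, exactly when 32 ∣ k.
The smallest positive such k is 32.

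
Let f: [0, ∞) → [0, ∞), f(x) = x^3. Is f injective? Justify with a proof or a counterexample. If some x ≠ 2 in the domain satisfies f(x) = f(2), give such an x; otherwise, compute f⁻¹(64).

4

On [0, ∞), x ↦ x^3 is strictly increasing, so f(x_1) = f(x_2) forces x_1 = x_2. Hence f is injective.
Since x ↦ x^3 is strictly increasing on [0, ∞), it is injective there, so no x ≠ 2 in the domain has f(x) = f(2). We therefore compute f⁻¹(64) = 64^{1/3} = 4 (indeed 4^3 = 64).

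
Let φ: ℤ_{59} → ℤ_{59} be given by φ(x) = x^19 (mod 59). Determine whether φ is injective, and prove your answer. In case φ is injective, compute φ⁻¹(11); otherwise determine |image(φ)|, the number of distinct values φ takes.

34

Since 59 is prime, the nonzero elements of ℤ_{59} form a cyclic group of order 58.
As gcd(19, 58) = 1, raising to the 19th power is a bijection on this group: if a^19 ≡ b^19 then (ab^{−1})^19 = 1, and the only element of order dividing gcd(19, 58) = 1 is 1, so a = b.
With φ(0) = 0 this makes φ injective on all of ℤ_{59}, hence bijective (finite equal-size domain and codomain). In particular φ is injective.
Since φ is injective, we find the preimage of 11. The inverse of x ↦ x^19 on (ℤ_{59})^× is x ↦ x^55, because 19·55 = 1045 = 18·58 + 1 ≡ 1 (mod 58) and x^{58} = 1 for x ≠ 0 (Fermat). So φ⁻¹(11) = 11^55 mod 59.
Repeated squaring mod 59: 11^1 ≡ 11, 11^2 ≡ 11² = 121 ≡ 3, 11^4 ≡ 3² = 9, 11^8 ≡ 9² = 81 ≡ 22, 11^16 ≡ 22² = 484 ≡ 12, 11^32 ≡ 12² = 144 ≡ 26. Since 55 = 32 + 16 + 4 + 2 + 1, 11^55 ≡ 26·12·9·3·11: 26·12 = 312 ≡ 17, then 17·9 = 153 ≡ 35, then 35·3 = 105 ≡ 46, then 46·11 = 506 ≡ 34. So 11^55 ≡ 34 (mod 59).
Hence φ⁻¹(11) = 34.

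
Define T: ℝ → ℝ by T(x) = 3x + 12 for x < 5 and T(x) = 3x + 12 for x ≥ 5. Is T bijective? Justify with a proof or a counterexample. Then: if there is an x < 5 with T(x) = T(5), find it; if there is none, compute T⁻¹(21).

3

Both pieces are strictly increasing (slopes 3 and 3), so each is injective on its own interval.
The left piece maps (−∞, 5) onto (−∞, 27); the right piece maps [5, ∞) onto [27, ∞).
Since 27 = 27, the images partition ℝ: T is injective and surjective, hence bijective.
Because the two images are disjoint, no x < 5 has T(x) = T(5), so we compute T⁻¹(21): 21 lies in (−∞, 27), so solve 3x + 12 = 21: x = (21 − 12)/3 = 3.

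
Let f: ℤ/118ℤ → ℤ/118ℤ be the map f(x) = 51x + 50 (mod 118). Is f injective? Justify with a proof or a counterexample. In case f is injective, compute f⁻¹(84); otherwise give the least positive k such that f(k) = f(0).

40

If f(u) = f(v), then 51u ≡ 51v (mod 118). Because gcd(51, 118) = 1, we may cancel 51 to get u ≡ v (mod 118).
Therefore f is injective.
We now compute 51⁻¹ mod 118 explicitly. Euclid's algorithm: 118 = 2·51 + 16, 51 = 3·16 + 3, 16 = 5·3 + 1; back-substituting gives 1 = 81·51 − 35·118, so 51⁻¹ ≡ 81 (mod 118).
Since f is injective, we compute f⁻¹(84): solve 51x + 50 ≡ 84 (mod 118), i.e. 51x ≡ 34 (mod 118).
Multiplying by 51⁻¹ = 81 gives x ≡ 81·34 = 2754 = 23·118 + 40 ≡ 40 (mod 118).
Check: f(40) = 51·40 + 50 = 2090 = 17·118 + 84 ≡ 84 (mod 118).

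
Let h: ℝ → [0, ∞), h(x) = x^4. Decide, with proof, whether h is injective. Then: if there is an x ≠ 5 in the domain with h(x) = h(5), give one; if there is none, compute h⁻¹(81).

h(5) = 625 = (−5)^4 = h(−5) (since 4 is even), with 5 ≠ −5. So h is not injective.
For the follow-up, such an x exists: taking x = −5 ∈ ℝ gives h(−5) = 625 = h(5) with −5 ≠ 5.

-5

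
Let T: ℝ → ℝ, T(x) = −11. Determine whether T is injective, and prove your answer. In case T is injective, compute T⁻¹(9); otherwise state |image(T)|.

T(0) = −11 = T(1) with 0 ≠ 1, so T is not injective.
Since T is not injective, we state |image(T)|: the image of T is {−11}, which has 1 element.

1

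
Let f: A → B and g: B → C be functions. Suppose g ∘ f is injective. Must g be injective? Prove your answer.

not injective

No. Take A = {1, 2}, B = {1, 2, 3, 4}, C = {1, 2, 3, 4}, f(a) = a for each a ∈ A, and g(b) = 3 if b ∈ {3, 4} else g(b) = b.
Then g ∘ f = f is injective (A ⊂ B and f is the inclusion), but g(3) = g(4) = 3 with 3 ≠ 4, so g is not injective.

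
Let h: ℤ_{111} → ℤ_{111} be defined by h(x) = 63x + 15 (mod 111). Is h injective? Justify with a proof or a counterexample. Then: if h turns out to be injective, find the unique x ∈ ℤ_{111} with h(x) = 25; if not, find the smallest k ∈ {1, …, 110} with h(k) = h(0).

37

We have gcd(63, 111) = 3 > 1. Taking x_1 = 0 and x_2 = 37: h(0) = 15 and h(37) = 63·37 + 15 = 2346 ≡ 15 (mod 111).
So h(0) = h(37) while 0 ≠ 37, hence h is not injective.
Since h is not injective, we find the least positive k with h(k) = h(0): this means 63k ≡ 0 (mod 111), i.e. 111 ∣ 63k. Since gcd(63, 111) = 3, dividing through by 3 this holds exactly when 37 ∣ 21k, and as gcd(21, 37) = 1, exactly when 37 ∣ k.
The smallest positive such k is 37.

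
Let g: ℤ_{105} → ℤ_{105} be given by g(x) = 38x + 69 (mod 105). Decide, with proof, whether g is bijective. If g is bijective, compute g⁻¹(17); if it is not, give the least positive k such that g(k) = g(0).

76

Recall: g is injective when g(u) = g(v) forces u = v.
If g(u) = g(v), then 38u ≡ 38v (mod 105). Because gcd(38, 105) = 1, we may cancel 38 to get u ≡ v (mod 105).
We now compute 38⁻¹ mod 105 explicitly. Euclid's algorithm: 105 = 2·38 + 29, 38 = 1·29 + 9, 29 = 3·9 + 2, 9 = 4·2 + 1; back-substituting gives 1 = 47·38 − 17·105, so 38⁻¹ ≡ 47 (mod 105).
Then y ↦ 47(y − 69) is a two-sided inverse to g, so every y ∈ ℤ_{105} has a preimage.
So g is bijective.
Since g is bijective, we find g⁻¹(17): we need 38x ≡ 17 − 69 ≡ 53 (mod 105). Using 38⁻¹ = 47: x ≡ 47·53 = 2491 = 23·105 + 76, so x = 76.
Check: g(76) = 38·76 + 69 = 2957 = 28·105 + 17 ≡ 17 (mod 105).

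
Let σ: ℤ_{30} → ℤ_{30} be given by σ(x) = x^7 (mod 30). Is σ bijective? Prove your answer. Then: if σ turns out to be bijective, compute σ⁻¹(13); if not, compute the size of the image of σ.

7

Computing x^7 mod 30 for each x (by repeated squaring, reducing mod 30 at every step), the values σ(0), σ(1), …, σ(29) are: 0, 1, 8, 27, 4, 5, 6, 13, 2, 9, 10, 11, 18, 7, 14, 15, 16, 23, 12, 19, 20, 21, 28, 17, 24, 25, 26, 3, 22, 29.
Every element of ℤ_{30} appears exactly once in this list, so σ is a bijection, and in particular bijective.
Since σ is bijective, we read off the preimage of 13 from the same table: σ(7) = 13, so σ⁻¹(13) = 7.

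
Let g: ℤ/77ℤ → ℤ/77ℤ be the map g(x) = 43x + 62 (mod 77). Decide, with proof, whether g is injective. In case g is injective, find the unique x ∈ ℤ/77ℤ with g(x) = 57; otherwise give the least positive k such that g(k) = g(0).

16

Suppose g(u) = g(v) in ℤ/77ℤ. Then 43u + 62 ≡ 43v + 62 (mod 77), so 43(u − v) ≡ 0 (mod 77).
Since gcd(43, 77) = 1, 43 is invertible modulo 77, therefore u − v ≡ 0 (mod 77), i.e. u = v.
Hence g is injective.
We now compute 43⁻¹ mod 77 explicitly. Euclid's algorithm: 77 = 1·43 + 34, 43 = 1·34 + 9, 34 = 3·9 + 7, 9 = 1·7 + 2, 7 = 3·2 + 1; back-substituting gives 1 = 43·43 − 24·77, so 43⁻¹ ≡ 43 (mod 77).
Since g is injective, we find g⁻¹(57): we need 43x ≡ 57 − 62 ≡ 72 (mod 77). Using 43⁻¹ = 43: x ≡ 43·72 = 3096 = 40·77 + 16, so x = 16.
Check: g(16) = 43·16 + 62 = 750 = 9·77 + 57 ≡ 57 (mod 77).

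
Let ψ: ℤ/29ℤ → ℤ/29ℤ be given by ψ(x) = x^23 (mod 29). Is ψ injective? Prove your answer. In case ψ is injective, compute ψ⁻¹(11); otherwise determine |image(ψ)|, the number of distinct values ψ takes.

Since 29 is prime, the nonzero elements of ℤ/29ℤ form a cyclic group of order 28.
As gcd(23, 28) = 1, raising to the 23rd power is a bijection on this group: if u^23 ≡ v^23 then (uv^{−1})^23 = 1, and the only element of order dividing gcd(23, 28) = 1 is 1, so u = v.
With ψ(0) = 0 this makes ψ injective on all of ℤ/29ℤ, hence bijective (finite equal-size domain and codomain). In particular ψ is injective.
Since ψ is injective, we find the preimage of 11. The inverse of x ↦ x^23 on (ℤ/29ℤ)^× is x ↦ x^11, because 23·11 = 253 = 9·28 + 1 ≡ 1 (mod 28) and x^{28} = 1 for x ≠ 0 (Fermat). So ψ⁻¹(11) = 11^11 mod 29.
Repeated squaring mod 29: 11^1 ≡ 11, 11^2 ≡ 11² = 121 ≡ 5, 11^4 ≡ 5² = 25, 11^8 ≡ 25² = 625 ≡ 16. Since 11 = 8 + 2 + 1, 11^11 ≡ 16·5·11: 16·5 = 80 ≡ 22, then 22·11 = 242 ≡ 10. So 11^11 ≡ 10 (mod 29).
Hence ψ⁻¹(11) = 10.

10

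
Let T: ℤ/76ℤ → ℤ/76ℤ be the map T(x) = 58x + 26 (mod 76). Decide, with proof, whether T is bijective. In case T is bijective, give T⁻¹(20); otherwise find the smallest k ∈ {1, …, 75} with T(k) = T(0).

38

Recall that T is injective if T(x_1) = T(x_2) implies x_1 = x_2.
We have gcd(58, 76) = 2 > 1. Taking x_1 = 0 and x_2 = 38: T(0) = 26 and T(38) = 58·38 + 26 = 2230 ≡ 26 (mod 76).
So T(0) = T(38) while 0 ≠ 38, thus T is not injective, hence not bijective.
Since T is not bijective, we find the least positive k with T(k) = T(0): this means 58k ≡ 0 (mod 76), i.e. 76 ∣ 58k. Since gcd(58, 76) = 2, dividing through by 2 this holds exactly when 38 ∣ 29k, and as gcd(29, 38) = 1, exactly when 38 ∣ k.
The smallest positive such k is 38.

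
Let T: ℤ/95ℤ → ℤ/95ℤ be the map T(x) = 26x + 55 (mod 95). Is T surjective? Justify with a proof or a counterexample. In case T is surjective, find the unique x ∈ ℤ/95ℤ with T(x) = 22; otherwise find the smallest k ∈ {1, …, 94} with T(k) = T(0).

Recall: T is surjective if every y in the codomain equals T(x) for some x in the domain.
Since gcd(26, 95) = 1, 26 is invertible modulo 95. Euclid's algorithm: 95 = 3·26 + 17, 26 = 1·17 + 9, 17 = 1·9 + 8, 9 = 1·8 + 1; back-substituting gives 1 = 11·26 − 3·95, so 26⁻¹ ≡ 11 (mod 95).
For any y ∈ ℤ/95ℤ, x = 11(y − 55) mod 95 satisfies T(x) = 26·11(y − 55) + 55 ≡ y (since 26·11 ≡ 1 mod 95). So every y has a preimage.
Therefore T is surjective.
Since T is surjective, we compute T⁻¹(22): solve 26x + 55 ≡ 22 (mod 95), i.e. 26x ≡ 62 (mod 95).
Multiplying by 26⁻¹ = 11 gives x ≡ 11·62 = 682 = 7·95 + 17 ≡ 17 (mod 95).
Check: T(17) = 26·17 + 55 = 497 = 5·95 + 22 ≡ 22 (mod 95).

17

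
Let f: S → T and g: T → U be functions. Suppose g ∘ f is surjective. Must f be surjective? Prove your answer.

No. Take S = {1}, T = {1, 2, 3, 4}, U = {1}, f(a) = 1 for every a ∈ S, and g(b) = 1 for every b ∈ T.
Then g ∘ f is surjective onto {1}, but 4 ∈ T has no preimage under f, so f is not surjective.

not surjective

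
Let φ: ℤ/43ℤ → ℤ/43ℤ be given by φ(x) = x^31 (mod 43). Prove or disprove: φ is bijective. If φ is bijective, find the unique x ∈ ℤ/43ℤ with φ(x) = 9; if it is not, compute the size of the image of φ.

Since 43 is prime, the nonzero elements of ℤ/43ℤ form a cyclic group of order 42.
As gcd(31, 42) = 1, raising to the 31st power is a bijection on this group: if a^31 ≡ b^31 then (ab^{−1})^31 = 1, and the only element of order dividing gcd(31, 42) = 1 is 1, so a = b.
With φ(0) = 0 this makes φ injective on all of ℤ/43ℤ, hence bijective (finite equal-size domain and codomain). In particular φ is bijective.
Since φ is bijective, we find the preimage of 9. The inverse of x ↦ x^31 on (ℤ/43ℤ)^× is x ↦ x^19, because 31·19 = 589 = 14·42 + 1 ≡ 1 (mod 42) and x^{42} = 1 for x ≠ 0 (Fermat). So φ⁻¹(9) = 9^19 mod 43.
Repeated squaring mod 43: 9^1 ≡ 9, 9^2 ≡ 9² = 81 ≡ 38, 9^4 ≡ 38² = 1444 ≡ 25, 9^8 ≡ 25² = 625 ≡ 23, 9^16 ≡ 23² = 529 ≡ 13. Since 19 = 16 + 2 + 1, 9^19 ≡ 13·38·9: 13·38 = 494 ≡ 21, then 21·9 = 189 ≡ 17. So 9^19 ≡ 17 (mod 43).
Hence φ⁻¹(9) = 17.

17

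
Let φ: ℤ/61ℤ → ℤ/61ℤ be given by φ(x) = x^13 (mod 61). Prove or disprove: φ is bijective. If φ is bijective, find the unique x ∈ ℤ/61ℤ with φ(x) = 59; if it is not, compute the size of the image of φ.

Since 61 is prime, the nonzero elements of ℤ/61ℤ form a cyclic group of order 60.
As gcd(13, 60) = 1, raising to the 13th power is a bijection on this group: if a^13 ≡ b^13 then (ab^{−1})^13 = 1, and the only element of order dividing gcd(13, 60) = 1 is 1, so a = b.
With φ(0) = 0 this makes φ injective on all of ℤ/61ℤ, hence bijective (finite equal-size domain and codomain). In particular φ is bijective.
Since φ is bijective, we find the preimage of 59. The inverse of x ↦ x^13 on (ℤ/61ℤ)^× is x ↦ x^37, because 13·37 = 481 = 8·60 + 1 ≡ 1 (mod 60) and x^{60} = 1 for x ≠ 0 (Fermat). So φ⁻¹(59) = 59^37 mod 61.
Repeated squaring mod 61: 59^1 ≡ 59, 59^2 ≡ 59² = 3481 ≡ 4, 59^4 ≡ 4² = 16, 59^8 ≡ 16² = 256 ≡ 12, 59^16 ≡ 12² = 144 ≡ 22, 59^32 ≡ 22² = 484 ≡ 57. Since 37 = 32 + 4 + 1, 59^37 ≡ 57·16·59: 57·16 = 912 ≡ 58, then 58·59 = 3422 ≡ 6. So 59^37 ≡ 6 (mod 61).
Hence φ⁻¹(59) = 6.

6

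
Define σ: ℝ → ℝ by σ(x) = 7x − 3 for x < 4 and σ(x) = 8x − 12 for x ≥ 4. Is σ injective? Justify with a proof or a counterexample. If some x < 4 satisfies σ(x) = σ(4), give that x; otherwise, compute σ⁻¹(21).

Both pieces are strictly increasing (slopes 7 and 8), so each is injective on its own interval.
The left piece maps (−∞, 4) onto (−∞, 25); the right piece maps [4, ∞) onto [20, ∞).
These images overlap. In particular σ(4) = 20 (right piece), and solving 7x − 3 = 20 on the left piece gives x = 23/7 < 4.
So σ(23/7) = σ(4) with 23/7 ≠ 4, and σ is not injective. This x = 23/7 is the requested value below 4.

23/7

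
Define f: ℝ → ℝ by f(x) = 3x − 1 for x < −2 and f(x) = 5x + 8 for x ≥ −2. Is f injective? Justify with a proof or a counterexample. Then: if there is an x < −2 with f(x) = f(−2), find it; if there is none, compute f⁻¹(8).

0

Both pieces are strictly increasing (slopes 3 and 5), so each is injective on its own interval.
The left piece maps (−∞, −2) onto (−∞, −7); the right piece maps [−2, ∞) onto [−2, ∞).
These images are disjoint, so no value is attained by both pieces. Hence f is injective.
Because the two images are disjoint, no x < −2 has f(x) = f(−2), so we compute f⁻¹(8): 8 lies in [−2, ∞), so solve 5x + 8 = 8: x = (8 − 8)/5 = 0.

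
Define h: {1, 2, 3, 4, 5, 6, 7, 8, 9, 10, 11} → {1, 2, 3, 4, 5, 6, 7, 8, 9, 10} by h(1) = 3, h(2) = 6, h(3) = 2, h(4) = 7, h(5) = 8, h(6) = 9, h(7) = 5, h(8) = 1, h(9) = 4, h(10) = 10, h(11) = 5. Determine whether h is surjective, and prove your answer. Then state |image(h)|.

10

Every element of the codomain has a preimage: 1 = h(8), 2 = h(3), 3 = h(1), 4 = h(9), 5 = h(7), 6 = h(2), 7 = h(4), 8 = h(5), 9 = h(6), 10 = h(10).
So h is surjective.
The image of h is {1, 2, 3, 4, 5, 6, 7, 8, 9, 10}, which has 10 elements.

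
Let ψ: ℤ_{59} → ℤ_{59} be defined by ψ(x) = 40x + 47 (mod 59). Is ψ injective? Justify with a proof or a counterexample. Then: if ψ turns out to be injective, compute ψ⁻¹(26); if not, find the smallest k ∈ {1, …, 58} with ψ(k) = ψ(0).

If ψ(x_1) = ψ(x_2), then 40x_1 ≡ 40x_2 (mod 59). Because gcd(40, 59) = 1, we may cancel 40 to get x_1 ≡ x_2 (mod 59).
Thus ψ is injective.
We now compute 40⁻¹ mod 59 explicitly. Euclid's algorithm: 59 = 1·40 + 19, 40 = 2·19 + 2, 19 = 9·2 + 1; back-substituting gives 1 = 31·40 − 21·59, so 40⁻¹ ≡ 31 (mod 59).
Since ψ is injective, we compute ψ⁻¹(26): solve 40x + 47 ≡ 26 (mod 59), i.e. 40x ≡ 38 (mod 59).
Multiplying by 40⁻¹ = 31 gives x ≡ 31·38 = 1178 = 19·59 + 57 ≡ 57 (mod 59).
Check: ψ(57) = 40·57 + 47 = 2327 = 39·59 + 26 ≡ 26 (mod 59).

57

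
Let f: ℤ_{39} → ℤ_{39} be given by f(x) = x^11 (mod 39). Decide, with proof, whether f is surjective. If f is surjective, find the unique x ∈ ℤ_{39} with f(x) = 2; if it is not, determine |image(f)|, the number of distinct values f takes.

20

Computing x^11 mod 39 for each x (by repeated squaring, reducing mod 39 at every step), the values f(0), f(1), …, f(38) are: 0, 1, 20, 9, 10, 8, 24, 28, 5, 3, 4, 32, 12, 13, 14, 33, 22, 23, 21, 37, 2, 18, 16, 17, 6, 25, 26, 27, 7, 35, 36, 34, 11, 15, 31, 29, 30, 19, 38.
Every element of ℤ_{39} appears exactly once in this list, so f is a bijection, and in particular surjective.
Since f is surjective, we read off the preimage of 2 from the same table: f(20) = 2, so f⁻¹(2) = 20.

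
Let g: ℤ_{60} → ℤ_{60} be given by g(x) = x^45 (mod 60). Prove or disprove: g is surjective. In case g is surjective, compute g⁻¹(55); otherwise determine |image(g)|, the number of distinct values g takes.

g(0) = 0^45 = 0.
g(30): Repeated squaring mod 60: 30^1 ≡ 30, 30^2 ≡ 30² = 900 ≡ 0, 30^4 ≡ 0² = 0, 30^8 ≡ 0² = 0, 30^16 ≡ 0² = 0, 30^32 ≡ 0² = 0. Since 45 = 32 + 8 + 4 + 1, 30^45 ≡ 0·0·0·30: 0·0 = 0, then 0·0 = 0, then 0·30 = 0. So 30^45 ≡ 0 (mod 60).
So g(0) = g(30) = 0 while 0 ≠ 30, therefore g is not injective.
A non-injective map from the 60-element set ℤ_{60} to itself takes at most 59 distinct values, so it cannot be surjective. So g is not surjective.
Since g is not surjective, we determine |image(g)|. Computing x^45 mod 60 for each x (by repeated squaring, reducing mod 60 at every step), the values g(0), g(1), …, g(59) are: 0, 1, 32, 3, 4, 5, 36, 7, 8, 9, 40, 11, 12, 13, 44, 15, 16, 17, 48, 19, 20, 21, 52, 23, 24, 25, 56, 27, 28, 29, 0, 31, 32, 33, 4, 35, 36, 37, 8, 39, 40, 41, 12, 43, 44, 45, 16, 47, 48, 49, 20, 51, 52, 53, 24, 55, 56, 57, 28, 59.
The distinct values are {0, 1, 3, 4, 5, 7, 8, 9, 11, 12, 13, 15, 16, 17, 19, 20, 21, 23, 24, 25, 27, 28, 29, 31, 32, 33, 35, 36, 37, 39, 40, 41, 43, 44, 45, 47, 48, 49, 51, 52, 53, 55, 56, 57, 59}; there are 45 of them.

45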